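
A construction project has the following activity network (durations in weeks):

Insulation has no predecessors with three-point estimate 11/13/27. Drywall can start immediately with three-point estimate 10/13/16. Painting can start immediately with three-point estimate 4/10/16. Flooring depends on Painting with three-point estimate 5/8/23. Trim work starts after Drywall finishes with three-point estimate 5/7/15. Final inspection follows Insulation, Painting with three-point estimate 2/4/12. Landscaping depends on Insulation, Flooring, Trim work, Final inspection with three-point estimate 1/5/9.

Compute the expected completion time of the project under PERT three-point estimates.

26 weeks

te_Insulation = (11 + 4·13 + 27)/6 = 90/6 = 15
te_Drywall = (10 + 4·13 + 16)/6 = 78/6 = 13
te_Painting = (4 + 4·10 + 16)/6 = 60/6 = 10
te_Flooring = (5 + 4·8 + 23)/6 = 60/6 = 10
te_Trim work = (5 + 4·7 + 15)/6 = 48/6 = 8
te_Final inspection = (2 + 4·4 + 12)/6 = 30/6 = 5
te_Landscaping = (1 + 4·5 + 9)/6 = 30/6 = 5

Forward pass:
ES_Insulation = 0; EF_Insulation = 15
ES_Drywall = 0; EF_Drywall = 13
ES_Painting = 0; EF_Painting = 10
ES_Flooring = 10; EF_Flooring = 10+10 = 20
ES_Trim work = 13; EF_Trim work = 13+8 = 21
ES_Final inspection = max(EF_Insulation=15, EF_Painting=10) = 15; EF_Final inspection = 15+5 = 20
ES_Landscaping = max(EF_Insulation=15, EF_Flooring=20, EF_Trim work=21, EF_Final inspection=20) = 21; EF_Landscaping = 21+5 = 26
Expected project duration μ = 26 weeks. Critical path: Drywall → Trim work → Landscaping.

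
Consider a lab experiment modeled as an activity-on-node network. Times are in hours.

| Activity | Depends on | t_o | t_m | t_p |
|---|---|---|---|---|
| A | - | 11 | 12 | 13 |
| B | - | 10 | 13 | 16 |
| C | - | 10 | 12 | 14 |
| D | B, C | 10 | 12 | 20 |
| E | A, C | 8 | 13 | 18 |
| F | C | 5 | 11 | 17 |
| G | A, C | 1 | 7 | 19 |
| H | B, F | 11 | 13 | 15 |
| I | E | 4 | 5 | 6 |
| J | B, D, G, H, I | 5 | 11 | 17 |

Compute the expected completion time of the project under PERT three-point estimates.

47 hours

te_A = (11 + 4·12 + 13)/6 = 72/6 = 12
te_B = (10 + 4·13 + 16)/6 = 78/6 = 13
te_C = (10 + 4·12 + 14)/6 = 72/6 = 12
te_D = (10 + 4·12 + 20)/6 = 78/6 = 13
te_E = (8 + 4·13 + 18)/6 = 78/6 = 13
te_F = (5 + 4·11 + 17)/6 = 66/6 = 11
te_G = (1 + 4·7 + 19)/6 = 48/6 = 8
te_H = (11 + 4·13 + 15)/6 = 78/6 = 13
te_I = (4 + 4·5 + 6)/6 = 30/6 = 5
te_J = (5 + 4·11 + 17)/6 = 66/6 = 11

Forward pass:
ES_A = 0; EF_A = 12
ES_B = 0; EF_B = 13
ES_C = 0; EF_C = 12
ES_D = max(EF_B=13, EF_C=12) = 13; EF_D = 13+13 = 26
ES_E = max(EF_A=12, EF_C=12) = 12; EF_E = 12+13 = 25
ES_F = 12; EF_F = 12+11 = 23
ES_G = max(EF_A=12, EF_C=12) = 12; EF_G = 12+8 = 20
ES_H = max(EF_B=13, EF_F=23) = 23; EF_H = 23+13 = 36
ES_I = 25; EF_I = 25+5 = 30
ES_J = max(EF_B=13, EF_D=26, EF_G=20, EF_H=36, EF_I=30) = 36; EF_J = 36+11 = 47
Expected project duration μ = 47 hours. Critical path: C → F → H → J.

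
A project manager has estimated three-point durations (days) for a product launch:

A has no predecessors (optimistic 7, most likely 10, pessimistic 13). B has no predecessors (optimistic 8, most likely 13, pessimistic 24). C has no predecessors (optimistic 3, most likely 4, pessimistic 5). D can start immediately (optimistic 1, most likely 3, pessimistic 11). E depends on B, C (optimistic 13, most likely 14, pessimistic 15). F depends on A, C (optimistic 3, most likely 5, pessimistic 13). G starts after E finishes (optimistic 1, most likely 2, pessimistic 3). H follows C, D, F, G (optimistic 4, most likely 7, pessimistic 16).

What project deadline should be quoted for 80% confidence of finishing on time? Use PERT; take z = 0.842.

40.8 days

te_A = (7 + 4·10 + 13)/6 = 60/6 = 10; σ²_A = ((13−7)/6)² = 1.000
te_B = (8 + 4·13 + 24)/6 = 84/6 = 14; σ²_B = ((24−8)/6)² = 7.111
te_C = (3 + 4·4 + 5)/6 = 24/6 = 4; σ²_C = ((5−3)/6)² = 0.111
te_D = (1 + 4·3 + 11)/6 = 24/6 = 4; σ²_D = ((11−1)/6)² = 2.778
te_E = (13 + 4·14 + 15)/6 = 84/6 = 14; σ²_E = ((15−13)/6)² = 0.111
te_F = (3 + 4·5 + 13)/6 = 36/6 = 6; σ²_F = ((13−3)/6)² = 2.778
te_G = (1 + 4·2 + 3)/6 = 12/6 = 2; σ²_G = ((3−1)/6)² = 0.111
te_H = (4 + 4·7 + 16)/6 = 48/6 = 8; σ²_H = ((16−4)/6)² = 4.000

Forward pass:
ES_A = 0; EF_A = 10
ES_B = 0; EF_B = 14
ES_C = 0; EF_C = 4
ES_D = 0; EF_D = 4
ES_E = max(EF_B=14, EF_C=4) = 14; EF_E = 14+14 = 28
ES_F = max(EF_A=10, EF_C=4) = 10; EF_F = 10+6 = 16
ES_G = 28; EF_G = 28+2 = 30
ES_H = max(EF_C=4, EF_D=4, EF_F=16, EF_G=30) = 30; EF_H = 30+8 = 38
Expected project duration μ = 38 days. Critical path: B → E → G → H.

Variance along critical path = 7.111 + 0.111 + 0.111 + 4.000 = 11.333; σ = 3.367 days.
D = μ + z·σ = 38 + 0.842·3.367 = 40.8 days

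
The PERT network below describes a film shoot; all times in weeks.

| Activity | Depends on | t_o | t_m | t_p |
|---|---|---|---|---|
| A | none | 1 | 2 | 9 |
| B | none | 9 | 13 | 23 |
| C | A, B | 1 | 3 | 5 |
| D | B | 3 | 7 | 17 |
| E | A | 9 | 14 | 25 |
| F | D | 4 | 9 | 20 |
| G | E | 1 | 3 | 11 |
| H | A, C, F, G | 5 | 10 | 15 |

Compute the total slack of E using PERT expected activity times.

te_A = (1 + 4·2 + 9)/6 = 18/6 = 3
te_B = (9 + 4·13 + 23)/6 = 84/6 = 14
te_C = (1 + 4·3 + 5)/6 = 18/6 = 3
te_D = (3 + 4·7 + 17)/6 = 48/6 = 8
te_E = (9 + 4·14 + 25)/6 = 90/6 = 15
te_F = (4 + 4·9 + 20)/6 = 60/6 = 10
te_G = (1 + 4·3 + 11)/6 = 24/6 = 4
te_H = (5 + 4·10 + 15)/6 = 60/6 = 10

Forward pass:
ES_A = 0; EF_A = 3
ES_B = 0; EF_B = 14
ES_C = max(EF_A=3, EF_B=14) = 14; EF_C = 14+3 = 17
ES_D = 14; EF_D = 14+8 = 22
ES_E = 3; EF_E = 3+15 = 18
ES_F = 22; EF_F = 22+10 = 32
ES_G = 18; EF_G = 18+4 = 22
ES_H = max(EF_A=3, EF_C=17, EF_F=32, EF_G=22) = 32; EF_H = 32+10 = 42
Expected project duration μ = 42 weeks. Critical path: B → D → F → H.

Backward pass:
LF_H = 42; LS_H = 42−10 = 32
LF_G = LS_H = 32; LS_G = 32−4 = 28
LF_F = LS_H = 32; LS_F = 32−10 = 22
LF_E = LS_G = 28; LS_E = 28−15 = 13
LF_D = LS_F = 22; LS_D = 22−8 = 14
LF_C = LS_H = 32; LS_C = 32−3 = 29
LF_B = min(LS_C=29, LS_D=14) = 14; LS_B = 14−14 = 0
LF_A = min(LS_C=29, LS_E=13, LS_H=32) = 13; LS_A = 13−3 = 10
Slack_E = LS_E − ES_E = 13 − 3 = 10

10 weeks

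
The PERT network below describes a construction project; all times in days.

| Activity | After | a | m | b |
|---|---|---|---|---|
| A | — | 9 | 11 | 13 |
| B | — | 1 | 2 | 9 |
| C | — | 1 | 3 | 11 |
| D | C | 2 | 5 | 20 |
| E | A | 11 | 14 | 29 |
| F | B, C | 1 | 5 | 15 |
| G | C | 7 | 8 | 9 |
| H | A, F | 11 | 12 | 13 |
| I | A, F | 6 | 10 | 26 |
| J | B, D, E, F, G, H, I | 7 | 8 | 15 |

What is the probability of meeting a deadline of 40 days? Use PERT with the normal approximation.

0.884

te_A = (9 + 4·11 + 13)/6 = 66/6 = 11; σ²_A = ((13−9)/6)² = 0.444
te_B = (1 + 4·2 + 9)/6 = 18/6 = 3; σ²_B = ((9−1)/6)² = 1.778
te_C = (1 + 4·3 + 11)/6 = 24/6 = 4; σ²_C = ((11−1)/6)² = 2.778
te_D = (2 + 4·5 + 20)/6 = 42/6 = 7; σ²_D = ((20−2)/6)² = 9.000
te_E = (11 + 4·14 + 29)/6 = 96/6 = 16; σ²_E = ((29−11)/6)² = 9.000
te_F = (1 + 4·5 + 15)/6 = 36/6 = 6; σ²_F = ((15−1)/6)² = 5.444
te_G = (7 + 4·8 + 9)/6 = 48/6 = 8; σ²_G = ((9−7)/6)² = 0.111
te_H = (11 + 4·12 + 13)/6 = 72/6 = 12; σ²_H = ((13−11)/6)² = 0.111
te_I = (6 + 4·10 + 26)/6 = 72/6 = 12; σ²_I = ((26−6)/6)² = 11.111
te_J = (7 + 4·8 + 15)/6 = 54/6 = 9; σ²_J = ((15−7)/6)² = 1.778

Forward pass:
ES_A = 0; EF_A = 11
ES_B = 0; EF_B = 3
ES_C = 0; EF_C = 4
ES_D = 4; EF_D = 4+7 = 11
ES_E = 11; EF_E = 11+16 = 27
ES_F = max(EF_B=3, EF_C=4) = 4; EF_F = 4+6 = 10
ES_G = 4; EF_G = 4+8 = 12
ES_H = max(EF_A=11, EF_F=10) = 11; EF_H = 11+12 = 23
ES_I = max(EF_A=11, EF_F=10) = 11; EF_I = 11+12 = 23
ES_J = max(EF_B=3, EF_D=11, EF_E=27, EF_F=10, EF_G=12, EF_H=23, EF_I=23) = 27; EF_J = 27+9 = 36
Expected project duration μ = 36 days. Critical path: A → E → J.

Variance along critical path = 0.444 + 9.000 + 1.778 = 11.222; σ = √11.222 = 3.350 days.
Z = (40 − 36) / 3.350 = 1.194
P(T ≤ 40) = Φ(1.194) ≈ 0.884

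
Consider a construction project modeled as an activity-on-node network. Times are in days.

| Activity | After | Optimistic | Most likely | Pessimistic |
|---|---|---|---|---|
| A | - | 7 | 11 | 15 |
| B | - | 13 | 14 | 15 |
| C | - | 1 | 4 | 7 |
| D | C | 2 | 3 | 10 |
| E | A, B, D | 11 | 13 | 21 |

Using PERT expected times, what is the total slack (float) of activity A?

3 days

te_A = (7 + 4·11 + 15)/6 = 66/6 = 11
te_B = (13 + 4·14 + 15)/6 = 84/6 = 14
te_C = (1 + 4·4 + 7)/6 = 24/6 = 4
te_D = (2 + 4·3 + 10)/6 = 24/6 = 4
te_E = (11 + 4·13 + 21)/6 = 84/6 = 14

Forward pass:
ES_A = 0; EF_A = 11
ES_B = 0; EF_B = 14
ES_C = 0; EF_C = 4
ES_D = 4; EF_D = 4+4 = 8
ES_E = max(EF_A=11, EF_B=14, EF_D=8) = 14; EF_E = 14+14 = 28
Expected project duration μ = 28 days. Critical path: B → E.

Backward pass:
LF_E = 28; LS_E = 28−14 = 14
LF_D = LS_E = 14; LS_D = 14−4 = 10
LF_C = LS_D = 10; LS_C = 10−4 = 6
LF_B = LS_E = 14; LS_B = 14−14 = 0
LF_A = LS_E = 14; LS_A = 14−11 = 3
Slack_A = LS_A − ES_A = 3 − 0 = 3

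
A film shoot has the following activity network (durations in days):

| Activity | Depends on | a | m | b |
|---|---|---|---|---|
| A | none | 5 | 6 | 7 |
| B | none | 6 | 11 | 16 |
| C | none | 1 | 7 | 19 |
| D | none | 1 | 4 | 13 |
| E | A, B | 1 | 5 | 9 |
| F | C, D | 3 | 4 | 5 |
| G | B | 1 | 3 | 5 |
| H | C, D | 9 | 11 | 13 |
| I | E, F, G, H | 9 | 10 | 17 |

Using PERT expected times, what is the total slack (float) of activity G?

5 days

te_A = (5 + 4·6 + 7)/6 = 36/6 = 6
te_B = (6 + 4·11 + 16)/6 = 66/6 = 11
te_C = (1 + 4·7 + 19)/6 = 48/6 = 8
te_D = (1 + 4·4 + 13)/6 = 30/6 = 5
te_E = (1 + 4·5 + 9)/6 = 30/6 = 5
te_F = (3 + 4·4 + 5)/6 = 24/6 = 4
te_G = (1 + 4·3 + 5)/6 = 18/6 = 3
te_H = (9 + 4·11 + 13)/6 = 66/6 = 11
te_I = (9 + 4·10 + 17)/6 = 66/6 = 11

Forward pass:
ES_A = 0; EF_A = 6
ES_B = 0; EF_B = 11
ES_C = 0; EF_C = 8
ES_D = 0; EF_D = 5
ES_E = max(EF_A=6, EF_B=11) = 11; EF_E = 11+5 = 16
ES_F = max(EF_C=8, EF_D=5) = 8; EF_F = 8+4 = 12
ES_G = 11; EF_G = 11+3 = 14
ES_H = max(EF_C=8, EF_D=5) = 8; EF_H = 8+11 = 19
ES_I = max(EF_E=16, EF_F=12, EF_G=14, EF_H=19) = 19; EF_I = 19+11 = 30
Expected project duration μ = 30 days. Critical path: C → H → I.

Backward pass:
LF_I = 30; LS_I = 30−11 = 19
LF_H = LS_I = 19; LS_H = 19−11 = 8
LF_G = LS_I = 19; LS_G = 19−3 = 16
LF_F = LS_I = 19; LS_F = 19−4 = 15
LF_E = LS_I = 19; LS_E = 19−5 = 14
LF_D = min(LS_F=15, LS_H=8) = 8; LS_D = 8−5 = 3
LF_C = min(LS_F=15, LS_H=8) = 8; LS_C = 8−8 = 0
LF_B = min(LS_E=14, LS_G=16) = 14; LS_B = 14−11 = 3
LF_A = LS_E = 14; LS_A = 14−6 = 8
Slack_G = LS_G − ES_G = 16 − 11 = 5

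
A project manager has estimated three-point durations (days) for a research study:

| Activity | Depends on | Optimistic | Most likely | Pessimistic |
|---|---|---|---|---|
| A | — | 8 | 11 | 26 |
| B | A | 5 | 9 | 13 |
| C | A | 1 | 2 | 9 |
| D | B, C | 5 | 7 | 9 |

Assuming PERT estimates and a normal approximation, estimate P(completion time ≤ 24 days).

0.068

te_A = (8 + 4·11 + 26)/6 = 78/6 = 13; σ²_A = ((26−8)/6)² = 9.000
te_B = (5 + 4·9 + 13)/6 = 54/6 = 9; σ²_B = ((13−5)/6)² = 1.778
te_C = (1 + 4·2 + 9)/6 = 18/6 = 3; σ²_C = ((9−1)/6)² = 1.778
te_D = (5 + 4·7 + 9)/6 = 42/6 = 7; σ²_D = ((9−5)/6)² = 0.444

Forward pass:
ES_A = 0; EF_A = 13
ES_B = 13; EF_B = 13+9 = 22
ES_C = 13; EF_C = 13+3 = 16
ES_D = max(EF_B=22, EF_C=16) = 22; EF_D = 22+7 = 29
Expected project duration μ = 29 days. Critical path: A → B → D.

Variance along critical path = 9.000 + 1.778 + 0.444 = 11.222; σ = √11.222 = 3.350 days.
Z = (24 − 29) / 3.350 = -1.493
P(T ≤ 24) = Φ(-1.493) ≈ 0.068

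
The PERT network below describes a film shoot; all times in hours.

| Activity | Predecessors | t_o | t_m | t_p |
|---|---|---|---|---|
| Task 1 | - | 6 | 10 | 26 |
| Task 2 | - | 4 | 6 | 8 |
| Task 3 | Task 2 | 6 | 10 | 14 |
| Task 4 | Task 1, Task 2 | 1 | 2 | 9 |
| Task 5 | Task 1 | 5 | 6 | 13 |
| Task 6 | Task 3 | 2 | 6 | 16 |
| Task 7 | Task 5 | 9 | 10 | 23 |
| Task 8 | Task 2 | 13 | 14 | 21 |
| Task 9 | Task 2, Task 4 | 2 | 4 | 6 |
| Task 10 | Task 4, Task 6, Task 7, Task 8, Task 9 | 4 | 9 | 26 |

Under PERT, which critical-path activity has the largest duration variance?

te_Task 1 = (6 + 4·10 + 26)/6 = 72/6 = 12; σ²_Task 1 = ((26−6)/6)² = 11.111
te_Task 2 = (4 + 4·6 + 8)/6 = 36/6 = 6; σ²_Task 2 = ((8−4)/6)² = 0.444
te_Task 3 = (6 + 4·10 + 14)/6 = 60/6 = 10; σ²_Task 3 = ((14−6)/6)² = 1.778
te_Task 4 = (1 + 4·2 + 9)/6 = 18/6 = 3; σ²_Task 4 = ((9−1)/6)² = 1.778
te_Task 5 = (5 + 4·6 + 13)/6 = 42/6 = 7; σ²_Task 5 = ((13−5)/6)² = 1.778
te_Task 6 = (2 + 4·6 + 16)/6 = 42/6 = 7; σ²_Task 6 = ((16−2)/6)² = 5.444
te_Task 7 = (9 + 4·10 + 23)/6 = 72/6 = 12; σ²_Task 7 = ((23−9)/6)² = 5.444
te_Task 8 = (13 + 4·14 + 21)/6 = 90/6 = 15; σ²_Task 8 = ((21−13)/6)² = 1.778
te_Task 9 = (2 + 4·4 + 6)/6 = 24/6 = 4; σ²_Task 9 = ((6−2)/6)² = 0.444
te_Task 10 = (4 + 4·9 + 26)/6 = 66/6 = 11; σ²_Task 10 = ((26−4)/6)² = 13.444

Forward pass:
ES_Task 1 = 0; EF_Task 1 = 12
ES_Task 2 = 0; EF_Task 2 = 6
ES_Task 3 = 6; EF_Task 3 = 6+10 = 16
ES_Task 4 = max(EF_Task 1=12, EF_Task 2=6) = 12; EF_Task 4 = 12+3 = 15
ES_Task 5 = 12; EF_Task 5 = 12+7 = 19
ES_Task 6 = 16; EF_Task 6 = 16+7 = 23
ES_Task 7 = 19; EF_Task 7 = 19+12 = 31
ES_Task 8 = 6; EF_Task 8 = 6+15 = 21
ES_Task 9 = max(EF_Task 2=6, EF_Task 4=15) = 15; EF_Task 9 = 15+4 = 19
ES_Task 10 = max(EF_Task 4=15, EF_Task 6=23, EF_Task 7=31, EF_Task 8=21, EF_Task 9=19) = 31; EF_Task 10 = 31+11 = 42
Expected project duration μ = 42 hours. Critical path: Task 1 → Task 5 → Task 7 → Task 10.

Variances on critical path: σ²_Task 1=11.111, σ²_Task 5=1.778, σ²_Task 7=5.444, σ²_Task 10=13.444.
Largest is σ²_Task 10 = 13.444.

Task 10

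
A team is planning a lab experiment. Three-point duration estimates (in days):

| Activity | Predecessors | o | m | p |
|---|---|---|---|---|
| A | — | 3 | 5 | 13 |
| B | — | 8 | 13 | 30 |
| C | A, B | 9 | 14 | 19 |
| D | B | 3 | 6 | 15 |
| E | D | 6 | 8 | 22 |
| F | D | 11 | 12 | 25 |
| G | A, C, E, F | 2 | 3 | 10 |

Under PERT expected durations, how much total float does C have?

te_A = (3 + 4·5 + 13)/6 = 36/6 = 6
te_B = (8 + 4·13 + 30)/6 = 90/6 = 15
te_C = (9 + 4·14 + 19)/6 = 84/6 = 14
te_D = (3 + 4·6 + 15)/6 = 42/6 = 7
te_E = (6 + 4·8 + 22)/6 = 60/6 = 10
te_F = (11 + 4·12 + 25)/6 = 84/6 = 14
te_G = (2 + 4·3 + 10)/6 = 24/6 = 4

Forward pass:
ES_A = 0; EF_A = 6
ES_B = 0; EF_B = 15
ES_C = max(EF_A=6, EF_B=15) = 15; EF_C = 15+14 = 29
ES_D = 15; EF_D = 15+7 = 22
ES_E = 22; EF_E = 22+10 = 32
ES_F = 22; EF_F = 22+14 = 36
ES_G = max(EF_A=6, EF_C=29, EF_E=32, EF_F=36) = 36; EF_G = 36+4 = 40
Expected project duration μ = 40 days. Critical path: B → D → F → G.

Backward pass:
LF_G = 40; LS_G = 40−4 = 36
LF_F = LS_G = 36; LS_F = 36−14 = 22
LF_E = LS_G = 36; LS_E = 36−10 = 26
LF_D = min(LS_E=26, LS_F=22) = 22; LS_D = 22−7 = 15
LF_C = LS_G = 36; LS_C = 36−14 = 22
LF_B = min(LS_C=22, LS_D=15) = 15; LS_B = 15−15 = 0
LF_A = min(LS_C=22, LS_G=36) = 22; LS_A = 22−6 = 16
Slack_C = LS_C − ES_C = 22 − 15 = 7

7 days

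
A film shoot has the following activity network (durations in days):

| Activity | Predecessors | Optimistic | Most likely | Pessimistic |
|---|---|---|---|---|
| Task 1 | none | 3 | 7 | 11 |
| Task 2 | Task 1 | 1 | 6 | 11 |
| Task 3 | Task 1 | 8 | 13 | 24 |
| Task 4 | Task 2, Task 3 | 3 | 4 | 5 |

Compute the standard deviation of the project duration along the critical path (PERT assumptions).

te_Task 1 = (3 + 4·7 + 11)/6 = 42/6 = 7; σ²_Task 1 = ((11−3)/6)² = 1.778
te_Task 2 = (1 + 4·6 + 11)/6 = 36/6 = 6; σ²_Task 2 = ((11−1)/6)² = 2.778
te_Task 3 = (8 + 4·13 + 24)/6 = 84/6 = 14; σ²_Task 3 = ((24−8)/6)² = 7.111
te_Task 4 = (3 + 4·4 + 5)/6 = 24/6 = 4; σ²_Task 4 = ((5−3)/6)² = 0.111

Forward pass:
ES_Task 1 = 0; EF_Task 1 = 7
ES_Task 2 = 7; EF_Task 2 = 7+6 = 13
ES_Task 3 = 7; EF_Task 3 = 7+14 = 21
ES_Task 4 = max(EF_Task 2=13, EF_Task 3=21) = 21; EF_Task 4 = 21+4 = 25
Expected project duration μ = 25 days. Critical path: Task 1 → Task 3 → Task 4.

Variance along critical path = 1.778 + 7.111 + 0.111 = 9.000
σ = √9.000 = 3.000 days

3.00 days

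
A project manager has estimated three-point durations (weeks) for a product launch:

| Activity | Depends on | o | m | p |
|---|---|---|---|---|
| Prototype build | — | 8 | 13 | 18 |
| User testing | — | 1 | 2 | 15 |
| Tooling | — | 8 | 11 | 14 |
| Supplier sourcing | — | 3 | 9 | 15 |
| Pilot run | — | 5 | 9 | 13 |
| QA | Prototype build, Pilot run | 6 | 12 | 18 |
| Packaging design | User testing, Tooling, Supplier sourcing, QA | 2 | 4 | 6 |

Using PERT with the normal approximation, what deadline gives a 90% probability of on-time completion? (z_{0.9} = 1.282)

32.4 weeks

te_Prototype build = (8 + 4·13 + 18)/6 = 78/6 = 13; σ²_Prototype build = ((18−8)/6)² = 2.778
te_User testing = (1 + 4·2 + 15)/6 = 24/6 = 4; σ²_User testing = ((15−1)/6)² = 5.444
te_Tooling = (8 + 4·11 + 14)/6 = 66/6 = 11; σ²_Tooling = ((14−8)/6)² = 1.000
te_Supplier sourcing = (3 + 4·9 + 15)/6 = 54/6 = 9; σ²_Supplier sourcing = ((15−3)/6)² = 4.000
te_Pilot run = (5 + 4·9 + 13)/6 = 54/6 = 9; σ²_Pilot run = ((13−5)/6)² = 1.778
te_QA = (6 + 4·12 + 18)/6 = 72/6 = 12; σ²_QA = ((18−6)/6)² = 4.000
te_Packaging design = (2 + 4·4 + 6)/6 = 24/6 = 4; σ²_Packaging design = ((6−2)/6)² = 0.444

Forward pass:
ES_Prototype build = 0; EF_Prototype build = 13
ES_User testing = 0; EF_User testing = 4
ES_Tooling = 0; EF_Tooling = 11
ES_Supplier sourcing = 0; EF_Supplier sourcing = 9
ES_Pilot run = 0; EF_Pilot run = 9
ES_QA = max(EF_Prototype build=13, EF_Pilot run=9) = 13; EF_QA = 13+12 = 25
ES_Packaging design = max(EF_User testing=4, EF_Tooling=11, EF_Supplier sourcing=9, EF_QA=25) = 25; EF_Packaging design = 25+4 = 29
Expected project duration μ = 29 weeks. Critical path: Prototype build → QA → Packaging design.

Variance along critical path = 2.778 + 4.000 + 0.444 = 7.222; σ = 2.687 weeks.
D = μ + z·σ = 29 + 1.282·2.687 = 32.4 weeks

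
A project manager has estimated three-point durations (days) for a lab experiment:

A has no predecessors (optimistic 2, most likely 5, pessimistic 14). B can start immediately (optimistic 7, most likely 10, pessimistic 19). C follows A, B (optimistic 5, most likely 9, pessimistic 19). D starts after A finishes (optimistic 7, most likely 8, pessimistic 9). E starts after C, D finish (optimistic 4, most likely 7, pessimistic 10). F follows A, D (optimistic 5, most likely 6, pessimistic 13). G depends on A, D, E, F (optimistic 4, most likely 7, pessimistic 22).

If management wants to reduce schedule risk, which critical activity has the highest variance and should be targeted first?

G

te_A = (2 + 4·5 + 14)/6 = 36/6 = 6; σ²_A = ((14−2)/6)² = 4.000
te_B = (7 + 4·10 + 19)/6 = 66/6 = 11; σ²_B = ((19−7)/6)² = 4.000
te_C = (5 + 4·9 + 19)/6 = 60/6 = 10; σ²_C = ((19−5)/6)² = 5.444
te_D = (7 + 4·8 + 9)/6 = 48/6 = 8; σ²_D = ((9−7)/6)² = 0.111
te_E = (4 + 4·7 + 10)/6 = 42/6 = 7; σ²_E = ((10−4)/6)² = 1.000
te_F = (5 + 4·6 + 13)/6 = 42/6 = 7; σ²_F = ((13−5)/6)² = 1.778
te_G = (4 + 4·7 + 22)/6 = 54/6 = 9; σ²_G = ((22−4)/6)² = 9.000

Forward pass:
ES_A = 0; EF_A = 6
ES_B = 0; EF_B = 11
ES_C = max(EF_A=6, EF_B=11) = 11; EF_C = 11+10 = 21
ES_D = 6; EF_D = 6+8 = 14
ES_E = max(EF_C=21, EF_D=14) = 21; EF_E = 21+7 = 28
ES_F = max(EF_A=6, EF_D=14) = 14; EF_F = 14+7 = 21
ES_G = max(EF_A=6, EF_D=14, EF_E=28, EF_F=21) = 28; EF_G = 28+9 = 37
Expected project duration μ = 37 days. Critical path: B → C → E → G.

Variances on critical path: σ²_B=4.000, σ²_C=5.444, σ²_E=1.000, σ²_G=9.000.
Largest is σ²_G = 9.000.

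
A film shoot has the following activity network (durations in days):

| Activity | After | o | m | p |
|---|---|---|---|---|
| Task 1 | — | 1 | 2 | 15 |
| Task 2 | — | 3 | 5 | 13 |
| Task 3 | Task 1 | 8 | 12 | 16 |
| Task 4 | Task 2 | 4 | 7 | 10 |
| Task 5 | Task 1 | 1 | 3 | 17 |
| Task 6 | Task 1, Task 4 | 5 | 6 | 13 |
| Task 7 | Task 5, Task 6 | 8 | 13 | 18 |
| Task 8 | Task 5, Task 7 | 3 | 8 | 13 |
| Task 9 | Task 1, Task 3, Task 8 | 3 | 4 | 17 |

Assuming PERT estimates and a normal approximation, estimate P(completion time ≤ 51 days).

0.837

te_Task 1 = (1 + 4·2 + 15)/6 = 24/6 = 4; σ²_Task 1 = ((15−1)/6)² = 5.444
te_Task 2 = (3 + 4·5 + 13)/6 = 36/6 = 6; σ²_Task 2 = ((13−3)/6)² = 2.778
te_Task 3 = (8 + 4·12 + 16)/6 = 72/6 = 12; σ²_Task 3 = ((16−8)/6)² = 1.778
te_Task 4 = (4 + 4·7 + 10)/6 = 42/6 = 7; σ²_Task 4 = ((10−4)/6)² = 1.000
te_Task 5 = (1 + 4·3 + 17)/6 = 30/6 = 5; σ²_Task 5 = ((17−1)/6)² = 7.111
te_Task 6 = (5 + 4·6 + 13)/6 = 42/6 = 7; σ²_Task 6 = ((13−5)/6)² = 1.778
te_Task 7 = (8 + 4·13 + 18)/6 = 78/6 = 13; σ²_Task 7 = ((18−8)/6)² = 2.778
te_Task 8 = (3 + 4·8 + 13)/6 = 48/6 = 8; σ²_Task 8 = ((13−3)/6)² = 2.778
te_Task 9 = (3 + 4·4 + 17)/6 = 36/6 = 6; σ²_Task 9 = ((17−3)/6)² = 5.444

Forward pass:
ES_Task 1 = 0; EF_Task 1 = 4
ES_Task 2 = 0; EF_Task 2 = 6
ES_Task 3 = 4; EF_Task 3 = 4+12 = 16
ES_Task 4 = 6; EF_Task 4 = 6+7 = 13
ES_Task 5 = 4; EF_Task 5 = 4+5 = 9
ES_Task 6 = max(EF_Task 1=4, EF_Task 4=13) = 13; EF_Task 6 = 13+7 = 20
ES_Task 7 = max(EF_Task 5=9, EF_Task 6=20) = 20; EF_Task 7 = 20+13 = 33
ES_Task 8 = max(EF_Task 5=9, EF_Task 7=33) = 33; EF_Task 8 = 33+8 = 41
ES_Task 9 = max(EF_Task 1=4, EF_Task 3=16, EF_Task 8=41) = 41; EF_Task 9 = 41+6 = 47
Expected project duration μ = 47 days. Critical path: Task 2 → Task 4 → Task 6 → Task 7 → Task 8 → Task 9.

Variance along critical path = 2.778 + 1.000 + 1.778 + 2.778 + 2.778 + 5.444 = 16.556; σ = √16.556 = 4.069 days.
Z = (51 − 47) / 4.069 = 0.983
P(T ≤ 51) = Φ(0.983) ≈ 0.837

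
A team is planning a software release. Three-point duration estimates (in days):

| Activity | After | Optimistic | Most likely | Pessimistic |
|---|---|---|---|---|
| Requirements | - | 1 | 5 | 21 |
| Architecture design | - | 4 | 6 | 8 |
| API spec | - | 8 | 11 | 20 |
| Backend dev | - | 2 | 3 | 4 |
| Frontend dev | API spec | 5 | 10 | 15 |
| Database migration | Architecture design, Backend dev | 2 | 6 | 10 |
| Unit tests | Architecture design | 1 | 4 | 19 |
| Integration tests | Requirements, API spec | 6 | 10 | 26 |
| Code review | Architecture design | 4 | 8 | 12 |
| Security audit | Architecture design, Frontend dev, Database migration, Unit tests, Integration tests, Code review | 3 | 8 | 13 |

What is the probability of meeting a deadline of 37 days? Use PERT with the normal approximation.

0.881

te_Requirements = (1 + 4·5 + 21)/6 = 42/6 = 7; σ²_Requirements = ((21−1)/6)² = 11.111
te_Architecture design = (4 + 4·6 + 8)/6 = 36/6 = 6; σ²_Architecture design = ((8−4)/6)² = 0.444
te_API spec = (8 + 4·11 + 20)/6 = 72/6 = 12; σ²_API spec = ((20−8)/6)² = 4.000
te_Backend dev = (2 + 4·3 + 4)/6 = 18/6 = 3; σ²_Backend dev = ((4−2)/6)² = 0.111
te_Frontend dev = (5 + 4·10 + 15)/6 = 60/6 = 10; σ²_Frontend dev = ((15−5)/6)² = 2.778
te_Database migration = (2 + 4·6 + 10)/6 = 36/6 = 6; σ²_Database migration = ((10−2)/6)² = 1.778
te_Unit tests = (1 + 4·4 + 19)/6 = 36/6 = 6; σ²_Unit tests = ((19−1)/6)² = 9.000
te_Integration tests = (6 + 4·10 + 26)/6 = 72/6 = 12; σ²_Integration tests = ((26−6)/6)² = 11.111
te_Code review = (4 + 4·8 + 12)/6 = 48/6 = 8; σ²_Code review = ((12−4)/6)² = 1.778
te_Security audit = (3 + 4·8 + 13)/6 = 48/6 = 8; σ²_Security audit = ((13−3)/6)² = 2.778

Forward pass:
ES_Requirements = 0; EF_Requirements = 7
ES_Architecture design = 0; EF_Architecture design = 6
ES_API spec = 0; EF_API spec = 12
ES_Backend dev = 0; EF_Backend dev = 3
ES_Frontend dev = 12; EF_Frontend dev = 12+10 = 22
ES_Database migration = max(EF_Architecture design=6, EF_Backend dev=3) = 6; EF_Database migration = 6+6 = 12
ES_Unit tests = 6; EF_Unit tests = 6+6 = 12
ES_Integration tests = max(EF_Requirements=7, EF_API spec=12) = 12; EF_Integration tests = 12+12 = 24
ES_Code review = 6; EF_Code review = 6+8 = 14
ES_Security audit = max(EF_Architecture design=6, EF_Frontend dev=22, EF_Database migration=12, EF_Unit tests=12, EF_Integration tests=24, EF_Code review=14) = 24; EF_Security audit = 24+8 = 32
Expected project duration μ = 32 days. Critical path: API spec → Integration tests → Security audit.

Variance along critical path = 4.000 + 11.111 + 2.778 = 17.889; σ = √17.889 = 4.230 days.
Z = (37 − 32) / 4.230 = 1.182
P(T ≤ 37) = Φ(1.182) ≈ 0.881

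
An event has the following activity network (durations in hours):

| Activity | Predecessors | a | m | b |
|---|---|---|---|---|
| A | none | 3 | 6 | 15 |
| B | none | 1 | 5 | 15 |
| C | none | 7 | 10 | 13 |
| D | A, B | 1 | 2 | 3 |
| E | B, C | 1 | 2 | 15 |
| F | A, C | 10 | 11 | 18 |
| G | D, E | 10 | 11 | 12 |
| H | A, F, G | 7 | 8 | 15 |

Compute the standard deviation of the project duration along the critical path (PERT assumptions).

te_A = (3 + 4·6 + 15)/6 = 42/6 = 7; σ²_A = ((15−3)/6)² = 4.000
te_B = (1 + 4·5 + 15)/6 = 36/6 = 6; σ²_B = ((15−1)/6)² = 5.444
te_C = (7 + 4·10 + 13)/6 = 60/6 = 10; σ²_C = ((13−7)/6)² = 1.000
te_D = (1 + 4·2 + 3)/6 = 12/6 = 2; σ²_D = ((3−1)/6)² = 0.111
te_E = (1 + 4·2 + 15)/6 = 24/6 = 4; σ²_E = ((15−1)/6)² = 5.444
te_F = (10 + 4·11 + 18)/6 = 72/6 = 12; σ²_F = ((18−10)/6)² = 1.778
te_G = (10 + 4·11 + 12)/6 = 66/6 = 11; σ²_G = ((12−10)/6)² = 0.111
te_H = (7 + 4·8 + 15)/6 = 54/6 = 9; σ²_H = ((15−7)/6)² = 1.778

Forward pass:
ES_A = 0; EF_A = 7
ES_B = 0; EF_B = 6
ES_C = 0; EF_C = 10
ES_D = max(EF_A=7, EF_B=6) = 7; EF_D = 7+2 = 9
ES_E = max(EF_B=6, EF_C=10) = 10; EF_E = 10+4 = 14
ES_F = max(EF_A=7, EF_C=10) = 10; EF_F = 10+12 = 22
ES_G = max(EF_D=9, EF_E=14) = 14; EF_G = 14+11 = 25
ES_H = max(EF_A=7, EF_F=22, EF_G=25) = 25; EF_H = 25+9 = 34
Expected project duration μ = 34 hours. Critical path: C → E → G → H.

Variance along critical path = 1.000 + 5.444 + 0.111 + 1.778 = 8.333
σ = √8.333 = 2.887 hours

2.89 hours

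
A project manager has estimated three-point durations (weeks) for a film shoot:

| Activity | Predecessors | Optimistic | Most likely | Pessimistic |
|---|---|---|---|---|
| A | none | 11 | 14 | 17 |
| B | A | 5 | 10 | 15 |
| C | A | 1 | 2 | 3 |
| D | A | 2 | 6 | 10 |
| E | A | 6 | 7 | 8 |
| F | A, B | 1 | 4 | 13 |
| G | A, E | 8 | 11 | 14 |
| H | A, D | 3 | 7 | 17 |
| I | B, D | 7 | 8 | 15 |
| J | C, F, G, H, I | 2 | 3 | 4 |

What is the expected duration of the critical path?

te_A = (11 + 4·14 + 17)/6 = 84/6 = 14
te_B = (5 + 4·10 + 15)/6 = 60/6 = 10
te_C = (1 + 4·2 + 3)/6 = 12/6 = 2
te_D = (2 + 4·6 + 10)/6 = 36/6 = 6
te_E = (6 + 4·7 + 8)/6 = 42/6 = 7
te_F = (1 + 4·4 + 13)/6 = 30/6 = 5
te_G = (8 + 4·11 + 14)/6 = 66/6 = 11
te_H = (3 + 4·7 + 17)/6 = 48/6 = 8
te_I = (7 + 4·8 + 15)/6 = 54/6 = 9
te_J = (2 + 4·3 + 4)/6 = 18/6 = 3

Forward pass:
ES_A = 0; EF_A = 14
ES_B = 14; EF_B = 14+10 = 24
ES_C = 14; EF_C = 14+2 = 16
ES_D = 14; EF_D = 14+6 = 20
ES_E = 14; EF_E = 14+7 = 21
ES_F = max(EF_A=14, EF_B=24) = 24; EF_F = 24+5 = 29
ES_G = max(EF_A=14, EF_E=21) = 21; EF_G = 21+11 = 32
ES_H = max(EF_A=14, EF_D=20) = 20; EF_H = 20+8 = 28
ES_I = max(EF_B=24, EF_D=20) = 24; EF_I = 24+9 = 33
ES_J = max(EF_C=16, EF_F=29, EF_G=32, EF_H=28, EF_I=33) = 33; EF_J = 33+3 = 36
Expected project duration μ = 36 weeks. Critical path: A → B → I → J.

36 weeks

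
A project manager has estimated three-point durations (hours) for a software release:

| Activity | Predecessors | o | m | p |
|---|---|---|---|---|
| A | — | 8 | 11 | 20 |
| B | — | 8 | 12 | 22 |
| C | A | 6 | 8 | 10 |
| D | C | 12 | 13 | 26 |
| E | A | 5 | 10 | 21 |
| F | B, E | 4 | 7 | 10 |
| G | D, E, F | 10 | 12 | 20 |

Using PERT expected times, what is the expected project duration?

te_A = (8 + 4·11 + 20)/6 = 72/6 = 12
te_B = (8 + 4·12 + 22)/6 = 78/6 = 13
te_C = (6 + 4·8 + 10)/6 = 48/6 = 8
te_D = (12 + 4·13 + 26)/6 = 90/6 = 15
te_E = (5 + 4·10 + 21)/6 = 66/6 = 11
te_F = (4 + 4·7 + 10)/6 = 42/6 = 7
te_G = (10 + 4·12 + 20)/6 = 78/6 = 13

Forward pass:
ES_A = 0; EF_A = 12
ES_B = 0; EF_B = 13
ES_C = 12; EF_C = 12+8 = 20
ES_D = 20; EF_D = 20+15 = 35
ES_E = 12; EF_E = 12+11 = 23
ES_F = max(EF_B=13, EF_E=23) = 23; EF_F = 23+7 = 30
ES_G = max(EF_D=35, EF_E=23, EF_F=30) = 35; EF_G = 35+13 = 48
Expected project duration μ = 48 hours. Critical path: A → C → D → G.

48 hours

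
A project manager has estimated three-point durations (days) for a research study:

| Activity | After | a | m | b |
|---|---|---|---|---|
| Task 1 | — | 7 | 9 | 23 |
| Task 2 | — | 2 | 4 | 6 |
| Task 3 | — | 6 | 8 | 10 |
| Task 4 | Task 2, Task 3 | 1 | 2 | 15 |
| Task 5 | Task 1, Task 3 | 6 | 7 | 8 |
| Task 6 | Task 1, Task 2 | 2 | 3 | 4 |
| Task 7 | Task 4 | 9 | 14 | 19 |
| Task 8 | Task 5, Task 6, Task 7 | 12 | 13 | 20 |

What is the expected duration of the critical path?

40 days

te_Task 1 = (7 + 4·9 + 23)/6 = 66/6 = 11
te_Task 2 = (2 + 4·4 + 6)/6 = 24/6 = 4
te_Task 3 = (6 + 4·8 + 10)/6 = 48/6 = 8
te_Task 4 = (1 + 4·2 + 15)/6 = 24/6 = 4
te_Task 5 = (6 + 4·7 + 8)/6 = 42/6 = 7
te_Task 6 = (2 + 4·3 + 4)/6 = 18/6 = 3
te_Task 7 = (9 + 4·14 + 19)/6 = 84/6 = 14
te_Task 8 = (12 + 4·13 + 20)/6 = 84/6 = 14

Forward pass:
ES_Task 1 = 0; EF_Task 1 = 11
ES_Task 2 = 0; EF_Task 2 = 4
ES_Task 3 = 0; EF_Task 3 = 8
ES_Task 4 = max(EF_Task 2=4, EF_Task 3=8) = 8; EF_Task 4 = 8+4 = 12
ES_Task 5 = max(EF_Task 1=11, EF_Task 3=8) = 11; EF_Task 5 = 11+7 = 18
ES_Task 6 = max(EF_Task 1=11, EF_Task 2=4) = 11; EF_Task 6 = 11+3 = 14
ES_Task 7 = 12; EF_Task 7 = 12+14 = 26
ES_Task 8 = max(EF_Task 5=18, EF_Task 6=14, EF_Task 7=26) = 26; EF_Task 8 = 26+14 = 40
Expected project duration μ = 40 days. Critical path: Task 3 → Task 4 → Task 7 → Task 8.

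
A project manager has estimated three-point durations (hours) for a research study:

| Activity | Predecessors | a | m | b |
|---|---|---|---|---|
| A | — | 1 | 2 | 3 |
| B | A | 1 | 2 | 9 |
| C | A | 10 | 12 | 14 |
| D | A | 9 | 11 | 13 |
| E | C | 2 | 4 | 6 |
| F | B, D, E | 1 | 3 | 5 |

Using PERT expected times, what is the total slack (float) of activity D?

te_A = (1 + 4·2 + 3)/6 = 12/6 = 2
te_B = (1 + 4·2 + 9)/6 = 18/6 = 3
te_C = (10 + 4·12 + 14)/6 = 72/6 = 12
te_D = (9 + 4·11 + 13)/6 = 66/6 = 11
te_E = (2 + 4·4 + 6)/6 = 24/6 = 4
te_F = (1 + 4·3 + 5)/6 = 18/6 = 3

Forward pass:
ES_A = 0; EF_A = 2
ES_B = 2; EF_B = 2+3 = 5
ES_C = 2; EF_C = 2+12 = 14
ES_D = 2; EF_D = 2+11 = 13
ES_E = 14; EF_E = 14+4 = 18
ES_F = max(EF_B=5, EF_D=13, EF_E=18) = 18; EF_F = 18+3 = 21
Expected project duration μ = 21 hours. Critical path: A → C → E → F.

Backward pass:
LF_F = 21; LS_F = 21−3 = 18
LF_E = LS_F = 18; LS_E = 18−4 = 14
LF_D = LS_F = 18; LS_D = 18−11 = 7
LF_C = LS_E = 14; LS_C = 14−12 = 2
LF_B = LS_F = 18; LS_B = 18−3 = 15
LF_A = min(LS_B=15, LS_C=2, LS_D=7) = 2; LS_A = 2−2 = 0
Slack_D = LS_D − ES_D = 7 − 2 = 5

5 hours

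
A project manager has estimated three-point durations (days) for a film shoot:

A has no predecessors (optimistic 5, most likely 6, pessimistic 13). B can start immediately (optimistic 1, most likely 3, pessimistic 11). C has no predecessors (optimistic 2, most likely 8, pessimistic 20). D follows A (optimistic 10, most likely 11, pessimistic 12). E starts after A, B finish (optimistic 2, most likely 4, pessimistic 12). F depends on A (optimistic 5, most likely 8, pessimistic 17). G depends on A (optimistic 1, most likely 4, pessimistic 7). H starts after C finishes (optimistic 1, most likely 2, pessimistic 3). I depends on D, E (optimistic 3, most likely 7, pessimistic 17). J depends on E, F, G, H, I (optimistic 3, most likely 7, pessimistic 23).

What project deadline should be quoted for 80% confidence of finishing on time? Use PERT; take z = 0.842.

38.6 days

te_A = (5 + 4·6 + 13)/6 = 42/6 = 7; σ²_A = ((13−5)/6)² = 1.778
te_B = (1 + 4·3 + 11)/6 = 24/6 = 4; σ²_B = ((11−1)/6)² = 2.778
te_C = (2 + 4·8 + 20)/6 = 54/6 = 9; σ²_C = ((20−2)/6)² = 9.000
te_D = (10 + 4·11 + 12)/6 = 66/6 = 11; σ²_D = ((12−10)/6)² = 0.111
te_E = (2 + 4·4 + 12)/6 = 30/6 = 5; σ²_E = ((12−2)/6)² = 2.778
te_F = (5 + 4·8 + 17)/6 = 54/6 = 9; σ²_F = ((17−5)/6)² = 4.000
te_G = (1 + 4·4 + 7)/6 = 24/6 = 4; σ²_G = ((7−1)/6)² = 1.000
te_H = (1 + 4·2 + 3)/6 = 12/6 = 2; σ²_H = ((3−1)/6)² = 0.111
te_I = (3 + 4·7 + 17)/6 = 48/6 = 8; σ²_I = ((17−3)/6)² = 5.444
te_J = (3 + 4·7 + 23)/6 = 54/6 = 9; σ²_J = ((23−3)/6)² = 11.111

Forward pass:
ES_A = 0; EF_A = 7
ES_B = 0; EF_B = 4
ES_C = 0; EF_C = 9
ES_D = 7; EF_D = 7+11 = 18
ES_E = max(EF_A=7, EF_B=4) = 7; EF_E = 7+5 = 12
ES_F = 7; EF_F = 7+9 = 16
ES_G = 7; EF_G = 7+4 = 11
ES_H = 9; EF_H = 9+2 = 11
ES_I = max(EF_D=18, EF_E=12) = 18; EF_I = 18+8 = 26
ES_J = max(EF_E=12, EF_F=16, EF_G=11, EF_H=11, EF_I=26) = 26; EF_J = 26+9 = 35
Expected project duration μ = 35 days. Critical path: A → D → I → J.

Variance along critical path = 1.778 + 0.111 + 5.444 + 11.111 = 18.444; σ = 4.295 days.
D = μ + z·σ = 35 + 0.842·4.295 = 38.6 days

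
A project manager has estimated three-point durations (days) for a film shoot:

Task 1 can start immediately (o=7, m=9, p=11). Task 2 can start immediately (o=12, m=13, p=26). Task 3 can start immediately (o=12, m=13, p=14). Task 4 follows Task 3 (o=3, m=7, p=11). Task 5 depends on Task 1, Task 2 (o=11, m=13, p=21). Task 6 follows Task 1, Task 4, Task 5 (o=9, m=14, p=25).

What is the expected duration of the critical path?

te_Task 1 = (7 + 4·9 + 11)/6 = 54/6 = 9
te_Task 2 = (12 + 4·13 + 26)/6 = 90/6 = 15
te_Task 3 = (12 + 4·13 + 14)/6 = 78/6 = 13
te_Task 4 = (3 + 4·7 + 11)/6 = 42/6 = 7
te_Task 5 = (11 + 4·13 + 21)/6 = 84/6 = 14
te_Task 6 = (9 + 4·14 + 25)/6 = 90/6 = 15

Forward pass:
ES_Task 1 = 0; EF_Task 1 = 9
ES_Task 2 = 0; EF_Task 2 = 15
ES_Task 3 = 0; EF_Task 3 = 13
ES_Task 4 = 13; EF_Task 4 = 13+7 = 20
ES_Task 5 = max(EF_Task 1=9, EF_Task 2=15) = 15; EF_Task 5 = 15+14 = 29
ES_Task 6 = max(EF_Task 1=9, EF_Task 4=20, EF_Task 5=29) = 29; EF_Task 6 = 29+15 = 44
Expected project duration μ = 44 days. Critical path: Task 2 → Task 5 → Task 6.

44 days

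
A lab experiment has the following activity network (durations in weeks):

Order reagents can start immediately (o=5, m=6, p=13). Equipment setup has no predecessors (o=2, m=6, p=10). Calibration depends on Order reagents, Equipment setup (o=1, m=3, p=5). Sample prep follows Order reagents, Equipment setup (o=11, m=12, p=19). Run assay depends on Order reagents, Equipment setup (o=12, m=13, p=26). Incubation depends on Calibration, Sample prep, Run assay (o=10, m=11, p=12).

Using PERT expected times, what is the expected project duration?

33 weeks

te_Order reagents = (5 + 4·6 + 13)/6 = 42/6 = 7
te_Equipment setup = (2 + 4·6 + 10)/6 = 36/6 = 6
te_Calibration = (1 + 4·3 + 5)/6 = 18/6 = 3
te_Sample prep = (11 + 4·12 + 19)/6 = 78/6 = 13
te_Run assay = (12 + 4·13 + 26)/6 = 90/6 = 15
te_Incubation = (10 + 4·11 + 12)/6 = 66/6 = 11

Forward pass:
ES_Order reagents = 0; EF_Order reagents = 7
ES_Equipment setup = 0; EF_Equipment setup = 6
ES_Calibration = max(EF_Order reagents=7, EF_Equipment setup=6) = 7; EF_Calibration = 7+3 = 10
ES_Sample prep = max(EF_Order reagents=7, EF_Equipment setup=6) = 7; EF_Sample prep = 7+13 = 20
ES_Run assay = max(EF_Order reagents=7, EF_Equipment setup=6) = 7; EF_Run assay = 7+15 = 22
ES_Incubation = max(EF_Calibration=10, EF_Sample prep=20, EF_Run assay=22) = 22; EF_Incubation = 22+11 = 33
Expected project duration μ = 33 weeks. Critical path: Order reagents → Run assay → Incubation.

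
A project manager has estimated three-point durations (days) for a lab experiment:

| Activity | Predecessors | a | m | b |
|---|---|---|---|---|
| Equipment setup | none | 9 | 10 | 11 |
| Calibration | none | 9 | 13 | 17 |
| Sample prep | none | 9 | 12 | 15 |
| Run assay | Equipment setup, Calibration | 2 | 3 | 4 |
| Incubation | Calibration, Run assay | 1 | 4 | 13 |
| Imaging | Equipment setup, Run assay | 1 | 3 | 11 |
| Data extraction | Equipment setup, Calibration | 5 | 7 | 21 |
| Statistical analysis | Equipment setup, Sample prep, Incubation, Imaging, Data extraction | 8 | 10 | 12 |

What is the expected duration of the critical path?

32 days

te_Equipment setup = (9 + 4·10 + 11)/6 = 60/6 = 10
te_Calibration = (9 + 4·13 + 17)/6 = 78/6 = 13
te_Sample prep = (9 + 4·12 + 15)/6 = 72/6 = 12
te_Run assay = (2 + 4·3 + 4)/6 = 18/6 = 3
te_Incubation = (1 + 4·4 + 13)/6 = 30/6 = 5
te_Imaging = (1 + 4·3 + 11)/6 = 24/6 = 4
te_Data extraction = (5 + 4·7 + 21)/6 = 54/6 = 9
te_Statistical analysis = (8 + 4·10 + 12)/6 = 60/6 = 10

Forward pass:
ES_Equipment setup = 0; EF_Equipment setup = 10
ES_Calibration = 0; EF_Calibration = 13
ES_Sample prep = 0; EF_Sample prep = 12
ES_Run assay = max(EF_Equipment setup=10, EF_Calibration=13) = 13; EF_Run assay = 13+3 = 16
ES_Incubation = max(EF_Calibration=13, EF_Run assay=16) = 16; EF_Incubation = 16+5 = 21
ES_Imaging = max(EF_Equipment setup=10, EF_Run assay=16) = 16; EF_Imaging = 16+4 = 20
ES_Data extraction = max(EF_Equipment setup=10, EF_Calibration=13) = 13; EF_Data extraction = 13+9 = 22
ES_Statistical analysis = max(EF_Equipment setup=10, EF_Sample prep=12, EF_Incubation=21, EF_Imaging=20, EF_Data extraction=22) = 22; EF_Statistical analysis = 22+10 = 32
Expected project duration μ = 32 days. Critical path: Calibration → Data extraction → Statistical analysis.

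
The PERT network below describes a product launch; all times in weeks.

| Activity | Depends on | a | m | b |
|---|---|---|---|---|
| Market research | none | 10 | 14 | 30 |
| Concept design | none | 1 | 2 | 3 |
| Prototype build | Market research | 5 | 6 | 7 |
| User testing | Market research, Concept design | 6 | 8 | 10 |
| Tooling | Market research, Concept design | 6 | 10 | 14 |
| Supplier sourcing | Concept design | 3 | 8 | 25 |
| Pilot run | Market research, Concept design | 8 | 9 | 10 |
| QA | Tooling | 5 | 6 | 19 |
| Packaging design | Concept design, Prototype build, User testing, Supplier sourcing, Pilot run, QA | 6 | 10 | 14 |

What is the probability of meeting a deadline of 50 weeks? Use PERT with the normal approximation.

te_Market research = (10 + 4·14 + 30)/6 = 96/6 = 16; σ²_Market research = ((30−10)/6)² = 11.111
te_Concept design = (1 + 4·2 + 3)/6 = 12/6 = 2; σ²_Concept design = ((3−1)/6)² = 0.111
te_Prototype build = (5 + 4·6 + 7)/6 = 36/6 = 6; σ²_Prototype build = ((7−5)/6)² = 0.111
te_User testing = (6 + 4·8 + 10)/6 = 48/6 = 8; σ²_User testing = ((10−6)/6)² = 0.444
te_Tooling = (6 + 4·10 + 14)/6 = 60/6 = 10; σ²_Tooling = ((14−6)/6)² = 1.778
te_Supplier sourcing = (3 + 4·8 + 25)/6 = 60/6 = 10; σ²_Supplier sourcing = ((25−3)/6)² = 13.444
te_Pilot run = (8 + 4·9 + 10)/6 = 54/6 = 9; σ²_Pilot run = ((10−8)/6)² = 0.111
te_QA = (5 + 4·6 + 19)/6 = 48/6 = 8; σ²_QA = ((19−5)/6)² = 5.444
te_Packaging design = (6 + 4·10 + 14)/6 = 60/6 = 10; σ²_Packaging design = ((14−6)/6)² = 1.778

Forward pass:
ES_Market research = 0; EF_Market research = 16
ES_Concept design = 0; EF_Concept design = 2
ES_Prototype build = 16; EF_Prototype build = 16+6 = 22
ES_User testing = max(EF_Market research=16, EF_Concept design=2) = 16; EF_User testing = 16+8 = 24
ES_Tooling = max(EF_Market research=16, EF_Concept design=2) = 16; EF_Tooling = 16+10 = 26
ES_Supplier sourcing = 2; EF_Supplier sourcing = 2+10 = 12
ES_Pilot run = max(EF_Market research=16, EF_Concept design=2) = 16; EF_Pilot run = 16+9 = 25
ES_QA = 26; EF_QA = 26+8 = 34
ES_Packaging design = max(EF_Concept design=2, EF_Prototype build=22, EF_User testing=24, EF_Supplier sourcing=12, EF_Pilot run=25, EF_QA=34) = 34; EF_Packaging design = 34+10 = 44
Expected project duration μ = 44 weeks. Critical path: Market research → Tooling → QA → Packaging design.

Variance along critical path = 11.111 + 1.778 + 5.444 + 1.778 = 20.111; σ = √20.111 = 4.485 weeks.
Z = (50 − 44) / 4.485 = 1.338
P(T ≤ 50) = Φ(1.338) ≈ 0.910

0.910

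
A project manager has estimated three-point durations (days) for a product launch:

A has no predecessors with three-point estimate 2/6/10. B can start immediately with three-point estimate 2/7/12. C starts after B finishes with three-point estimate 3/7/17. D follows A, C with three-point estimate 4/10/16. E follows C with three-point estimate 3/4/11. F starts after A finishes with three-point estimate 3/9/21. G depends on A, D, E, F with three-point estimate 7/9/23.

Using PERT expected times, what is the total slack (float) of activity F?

te_A = (2 + 4·6 + 10)/6 = 36/6 = 6
te_B = (2 + 4·7 + 12)/6 = 42/6 = 7
te_C = (3 + 4·7 + 17)/6 = 48/6 = 8
te_D = (4 + 4·10 + 16)/6 = 60/6 = 10
te_E = (3 + 4·4 + 11)/6 = 30/6 = 5
te_F = (3 + 4·9 + 21)/6 = 60/6 = 10
te_G = (7 + 4·9 + 23)/6 = 66/6 = 11

Forward pass:
ES_A = 0; EF_A = 6
ES_B = 0; EF_B = 7
ES_C = 7; EF_C = 7+8 = 15
ES_D = max(EF_A=6, EF_C=15) = 15; EF_D = 15+10 = 25
ES_E = 15; EF_E = 15+5 = 20
ES_F = 6; EF_F = 6+10 = 16
ES_G = max(EF_A=6, EF_D=25, EF_E=20, EF_F=16) = 25; EF_G = 25+11 = 36
Expected project duration μ = 36 days. Critical path: B → C → D → G.

Backward pass:
LF_G = 36; LS_G = 36−11 = 25
LF_F = LS_G = 25; LS_F = 25−10 = 15
LF_E = LS_G = 25; LS_E = 25−5 = 20
LF_D = LS_G = 25; LS_D = 25−10 = 15
LF_C = min(LS_D=15, LS_E=20) = 15; LS_C = 15−8 = 7
LF_B = LS_C = 7; LS_B = 7−7 = 0
LF_A = min(LS_D=15, LS_F=15, LS_G=25) = 15; LS_A = 15−6 = 9
Slack_F = LS_F − ES_F = 15 − 6 = 9

9 days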